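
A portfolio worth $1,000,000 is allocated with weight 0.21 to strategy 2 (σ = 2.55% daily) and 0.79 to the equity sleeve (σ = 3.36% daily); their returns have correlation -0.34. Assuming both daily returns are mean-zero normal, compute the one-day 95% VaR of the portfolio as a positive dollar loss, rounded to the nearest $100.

$41,500

σ_p² = 0.21²·2.55² + 0.79²·3.36² + 2·-0.34·0.21·0.79·2.55·3.36 = 6.3660 (%²).
σ_p = √6.3660 = 2.523%.
At 95%, z = 1.645.
VaR = 1.645 × 2.523% = 4.150%; on $1,000,000 that is $41,500.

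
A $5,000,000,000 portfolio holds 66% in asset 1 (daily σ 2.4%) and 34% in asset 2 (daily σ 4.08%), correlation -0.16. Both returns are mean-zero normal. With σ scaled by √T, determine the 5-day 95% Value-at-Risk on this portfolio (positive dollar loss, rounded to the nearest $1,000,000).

σ_p = √(0.66²·2.4² + 0.34²·4.08² + 2·-0.16·0.66·0.34·2.4·4.08) = 1.931%.
σ_{5d} = 1.931% × √5 = 4.318%.
z(95%) = 1.645.
VaR = 1.645 × 4.318% = 7.103%; on $5,000,000,000 that is $355,150,000.

$355,000,000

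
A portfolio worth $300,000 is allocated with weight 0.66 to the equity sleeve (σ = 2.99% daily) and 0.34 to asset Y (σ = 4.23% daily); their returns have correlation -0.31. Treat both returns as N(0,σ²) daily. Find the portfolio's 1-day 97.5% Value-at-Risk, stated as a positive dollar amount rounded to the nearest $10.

σ_p² = 0.66²·2.99² + 0.34²·4.23² + 2·-0.31·0.66·0.34·2.99·4.23 = 4.2031 (%²).
σ_p = √4.2031 = 2.050%.
At 97.5%, z = 1.960.
VaR = 1.960 × 2.050% = 4.018%; on $300,000 that is $12,054.

$12,050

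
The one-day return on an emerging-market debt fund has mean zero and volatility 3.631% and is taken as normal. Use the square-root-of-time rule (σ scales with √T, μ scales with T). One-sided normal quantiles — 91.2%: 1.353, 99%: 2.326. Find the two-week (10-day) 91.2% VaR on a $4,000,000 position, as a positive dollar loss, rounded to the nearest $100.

σ_{10d} = 3.631% × √10 = 11.482%.
VaR = 1.353 × 11.482% = 15.535%.
On $4,000,000: 0.15535 × $4,000,000 = $621,400.

$621,400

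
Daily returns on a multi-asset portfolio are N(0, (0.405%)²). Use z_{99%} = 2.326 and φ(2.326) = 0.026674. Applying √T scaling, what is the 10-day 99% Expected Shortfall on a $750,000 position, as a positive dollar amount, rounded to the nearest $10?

$25,620

σ_{10d} = 0.405% × √10 = 1.281%.
ES multiplier = φ(z)/(1−α) = 0.026674/0.01 = 2.667.
ES = 1.281% × 2.667 = 3.416%; on $750,000: $25,620.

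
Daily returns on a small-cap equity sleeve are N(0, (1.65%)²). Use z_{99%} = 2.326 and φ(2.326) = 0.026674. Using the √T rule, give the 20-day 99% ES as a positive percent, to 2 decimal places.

σ_{20d} = 1.65% × √20 = 7.379%.
ES multiplier = φ(z)/(1−α) = 0.026674/0.01 = 2.667.
ES = 7.379% × 2.667 = 19.680%.

19.68%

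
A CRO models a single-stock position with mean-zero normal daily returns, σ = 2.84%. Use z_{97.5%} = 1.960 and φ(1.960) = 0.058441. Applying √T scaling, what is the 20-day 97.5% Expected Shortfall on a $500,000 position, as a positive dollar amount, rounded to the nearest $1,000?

$148,000

σ_{20d} = 2.84% × √20 = 12.701%.
ES multiplier = φ(z)/(1−α) = 0.058441/0.025 = 2.338.
ES = 12.701% × 2.338 = 29.695%; on $500,000: $148,475.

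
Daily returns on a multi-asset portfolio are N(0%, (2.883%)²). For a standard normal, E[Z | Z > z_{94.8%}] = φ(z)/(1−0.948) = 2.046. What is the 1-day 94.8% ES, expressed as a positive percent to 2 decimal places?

5.90%

ES = 2.883% × 2.046 = 5.899%.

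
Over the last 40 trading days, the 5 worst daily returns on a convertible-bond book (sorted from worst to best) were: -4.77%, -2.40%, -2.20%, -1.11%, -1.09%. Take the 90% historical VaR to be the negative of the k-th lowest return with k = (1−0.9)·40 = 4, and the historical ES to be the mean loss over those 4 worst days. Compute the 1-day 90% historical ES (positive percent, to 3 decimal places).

The 4 worst returns sum to -10.48%.
ES = −(-10.48%) / 4 = 2.62% ≈ 2.620%.

2.620%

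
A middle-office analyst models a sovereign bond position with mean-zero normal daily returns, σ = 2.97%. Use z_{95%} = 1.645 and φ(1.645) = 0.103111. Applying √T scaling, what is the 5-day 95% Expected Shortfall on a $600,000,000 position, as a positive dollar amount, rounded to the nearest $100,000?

$82,200,000

σ_{5d} = 2.97% × √5 = 6.641%.
ES multiplier = φ(z)/(1−α) = 0.103111/0.05 = 2.062.
ES = 6.641% × 2.062 = 13.694%; on $600,000,000: $82,164,000.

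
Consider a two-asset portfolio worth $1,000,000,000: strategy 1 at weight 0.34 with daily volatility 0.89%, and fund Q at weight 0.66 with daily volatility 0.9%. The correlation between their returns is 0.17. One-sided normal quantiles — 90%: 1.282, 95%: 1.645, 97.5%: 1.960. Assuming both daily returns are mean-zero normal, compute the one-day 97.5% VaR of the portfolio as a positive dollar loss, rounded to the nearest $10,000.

σ_p² = 0.34²·0.89² + 0.66²·0.9² + 2·0.17·0.34·0.66·0.89·0.9 = 0.5055 (%²).
σ_p = √0.5055 = 0.711%.
VaR = 1.960 × 0.711% = 1.394%; on $1,000,000,000 that is $13,940,000.

$13,940,000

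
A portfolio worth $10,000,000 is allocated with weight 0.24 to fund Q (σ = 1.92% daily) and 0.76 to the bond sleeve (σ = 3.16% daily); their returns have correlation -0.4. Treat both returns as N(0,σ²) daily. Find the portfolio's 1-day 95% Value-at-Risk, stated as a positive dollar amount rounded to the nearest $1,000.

$371,000

σ_p² = 0.24²·1.92² + 0.76²·3.16² + 2·-0.4·0.24·0.76·1.92·3.16 = 5.0947 (%²).
σ_p = √5.0947 = 2.257%.
At 95%, z = 1.645.
VaR = 1.645 × 2.257% = 3.713%; on $10,000,000 that is $371,300.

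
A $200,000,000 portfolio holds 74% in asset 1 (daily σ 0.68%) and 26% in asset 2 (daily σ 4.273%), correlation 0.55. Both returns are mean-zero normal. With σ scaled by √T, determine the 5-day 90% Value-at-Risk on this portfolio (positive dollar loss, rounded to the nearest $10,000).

σ_p = √(0.74²·0.68² + 0.26²·4.273² + 2·0.55·0.74·0.26·0.68·4.273) = 1.450%.
σ_{5d} = 1.450% × √5 = 3.242%.
z(90%) = 1.282.
VaR = 1.282 × 3.242% = 4.156%; on $200,000,000 that is $8,312,000.

$8,310,000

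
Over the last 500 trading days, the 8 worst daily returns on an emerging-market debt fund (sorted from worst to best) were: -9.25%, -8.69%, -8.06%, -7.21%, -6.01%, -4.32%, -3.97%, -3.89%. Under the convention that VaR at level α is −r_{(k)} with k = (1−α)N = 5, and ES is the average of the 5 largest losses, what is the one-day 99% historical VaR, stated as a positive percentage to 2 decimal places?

k = 5; the 5th lowest return is -6.01%, so VaR = 6.01%.

6.01%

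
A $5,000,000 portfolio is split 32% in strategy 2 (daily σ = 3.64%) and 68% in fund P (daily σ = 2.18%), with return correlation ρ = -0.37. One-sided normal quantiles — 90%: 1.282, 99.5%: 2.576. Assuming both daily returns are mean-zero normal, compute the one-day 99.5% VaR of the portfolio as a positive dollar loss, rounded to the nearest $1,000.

σ_p² = 0.32²·3.64² + 0.68²·2.18² + 2·-0.37·0.32·0.68·3.64·2.18 = 2.2765 (%²).
σ_p = √2.2765 = 1.509%.
VaR = 2.576 × 1.509% = 3.887%; on $5,000,000 that is $194,350.

$194,000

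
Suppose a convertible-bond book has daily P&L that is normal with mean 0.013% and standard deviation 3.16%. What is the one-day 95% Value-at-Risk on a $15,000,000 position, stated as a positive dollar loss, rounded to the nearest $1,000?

At 95% one-sided, z = 1.645.
VaR = −μ + z·σ = −(0.013%) + 1.645 × 3.16% = 5.185%.
On $15,000,000: 0.05185 × $15,000,000 = $777,750.

$778,000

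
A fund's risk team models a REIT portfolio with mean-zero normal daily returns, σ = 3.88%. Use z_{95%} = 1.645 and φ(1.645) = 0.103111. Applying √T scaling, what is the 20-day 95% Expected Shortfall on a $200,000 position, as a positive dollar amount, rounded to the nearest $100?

$71,600

σ_{20d} = 3.88% × √20 = 17.352%.
ES multiplier = φ(z)/(1−α) = 0.103111/0.05 = 2.062.
ES = 17.352% × 2.062 = 35.780%; on $200,000: $71,560.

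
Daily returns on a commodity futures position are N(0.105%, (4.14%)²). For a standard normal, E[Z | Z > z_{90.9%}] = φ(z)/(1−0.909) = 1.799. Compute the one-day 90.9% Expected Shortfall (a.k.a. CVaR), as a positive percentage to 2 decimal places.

7.34%

ES = −(0.105%) + 4.14% × 1.799 = 7.343%.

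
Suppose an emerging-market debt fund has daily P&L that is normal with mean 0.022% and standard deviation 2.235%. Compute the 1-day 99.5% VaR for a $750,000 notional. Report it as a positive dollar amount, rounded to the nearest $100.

At 99.5% one-sided, z = 2.576.
VaR = −μ + z·σ = −(0.022%) + 2.576 × 2.235% = 5.735%.
On $750,000: 0.05735 × $750,000 = $43,013.

$43,000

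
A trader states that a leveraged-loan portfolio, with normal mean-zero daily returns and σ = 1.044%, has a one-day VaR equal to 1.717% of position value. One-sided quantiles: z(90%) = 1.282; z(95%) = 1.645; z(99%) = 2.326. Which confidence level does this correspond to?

Implied z = VaR/σ = 1.717 / 1.044 = 1.645.
This matches z(95%) = 1.645.

95%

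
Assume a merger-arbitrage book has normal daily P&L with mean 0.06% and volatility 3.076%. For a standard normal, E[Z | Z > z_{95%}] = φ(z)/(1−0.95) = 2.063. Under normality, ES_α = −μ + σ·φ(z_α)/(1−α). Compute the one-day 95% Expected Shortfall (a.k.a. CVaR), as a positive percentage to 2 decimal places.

6.29%

ES = −(0.06%) + 3.076% × 2.063 = 6.286%.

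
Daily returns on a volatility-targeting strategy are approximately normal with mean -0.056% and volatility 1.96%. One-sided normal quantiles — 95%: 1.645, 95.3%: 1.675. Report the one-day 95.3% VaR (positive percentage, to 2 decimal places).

VaR = −μ + z·σ = −(-0.056%) + 1.675 × 1.96% = 3.339%.

3.34%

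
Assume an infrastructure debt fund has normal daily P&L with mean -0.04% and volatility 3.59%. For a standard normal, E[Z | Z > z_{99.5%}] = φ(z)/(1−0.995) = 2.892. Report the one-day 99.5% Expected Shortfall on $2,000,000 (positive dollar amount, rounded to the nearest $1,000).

$208,000

ES = −(-0.04%) + 3.59% × 2.892 = 10.422%.
On $2,000,000: 0.10422 × $2,000,000 = $208,440.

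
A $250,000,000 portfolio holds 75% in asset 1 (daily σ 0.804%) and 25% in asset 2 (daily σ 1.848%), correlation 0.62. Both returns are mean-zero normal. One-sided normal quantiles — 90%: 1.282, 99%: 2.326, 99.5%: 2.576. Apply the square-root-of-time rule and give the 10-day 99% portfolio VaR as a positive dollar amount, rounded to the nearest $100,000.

σ_p = √(0.75²·0.804² + 0.25²·1.848² + 2·0.62·0.75·0.25·0.804·1.848) = 0.960%.
σ_{10d} = 0.960% × √10 = 3.036%.
VaR = 2.326 × 3.036% = 7.062%; on $250,000,000 that is $17,655,000.

$17,700,000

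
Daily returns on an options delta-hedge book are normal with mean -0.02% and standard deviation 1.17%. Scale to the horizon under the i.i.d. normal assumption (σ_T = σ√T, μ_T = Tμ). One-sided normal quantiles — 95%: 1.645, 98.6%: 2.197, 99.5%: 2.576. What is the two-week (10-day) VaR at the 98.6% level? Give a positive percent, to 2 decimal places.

8.33%

σ_{10d} = 1.17% × √10 = 3.700%; μ_{10d} = 10 × -0.02% = -0.200%.
VaR = −(-0.200%) + 2.197 × 3.700% = 8.329%.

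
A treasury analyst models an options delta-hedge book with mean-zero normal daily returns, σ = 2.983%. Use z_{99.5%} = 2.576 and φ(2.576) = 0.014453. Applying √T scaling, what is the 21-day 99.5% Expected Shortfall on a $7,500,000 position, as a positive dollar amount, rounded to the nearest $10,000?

$2,960,000

σ_{21d} = 2.983% × √21 = 13.670%.
ES multiplier = φ(z)/(1−α) = 0.014453/0.005 = 2.891.
ES = 13.670% × 2.891 = 39.520%; on $7,500,000: $2,964,000.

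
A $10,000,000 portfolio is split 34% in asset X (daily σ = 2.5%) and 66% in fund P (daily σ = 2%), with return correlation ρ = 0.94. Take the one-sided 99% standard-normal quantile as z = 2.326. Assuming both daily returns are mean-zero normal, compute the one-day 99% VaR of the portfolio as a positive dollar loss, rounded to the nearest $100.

σ_p² = 0.34²·2.5² + 0.66²·2² + 2·0.94·0.34·0.66·2.5·2 = 4.5743 (%²).
σ_p = √4.5743 = 2.139%.
VaR = 2.326 × 2.139% = 4.975%; on $10,000,000 that is $497,500.

$497,500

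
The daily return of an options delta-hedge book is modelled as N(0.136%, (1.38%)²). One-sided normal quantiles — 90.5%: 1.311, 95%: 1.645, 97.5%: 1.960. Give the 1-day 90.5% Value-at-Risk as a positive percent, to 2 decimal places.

1.67%

VaR = −μ + z·σ = −(0.136%) + 1.311 × 1.38% = 1.673%.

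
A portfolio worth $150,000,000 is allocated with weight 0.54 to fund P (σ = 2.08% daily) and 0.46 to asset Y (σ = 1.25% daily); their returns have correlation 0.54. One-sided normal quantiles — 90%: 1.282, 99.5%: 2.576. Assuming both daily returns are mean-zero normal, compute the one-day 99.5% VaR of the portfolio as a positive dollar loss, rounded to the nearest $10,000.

$5,850,000

σ_p² = 0.54²·2.08² + 0.46²·1.25² + 2·0.54·0.54·0.46·2.08·1.25 = 2.2897 (%²).
σ_p = √2.2897 = 1.513%.
VaR = 2.576 × 1.513% = 3.897%; on $150,000,000 that is $5,845,500.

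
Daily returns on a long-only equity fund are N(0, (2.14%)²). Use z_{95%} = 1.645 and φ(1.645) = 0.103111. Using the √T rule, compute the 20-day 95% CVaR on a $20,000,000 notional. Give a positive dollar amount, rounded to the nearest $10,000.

$3,950,000

σ_{20d} = 2.14% × √20 = 9.570%.
ES multiplier = φ(z)/(1−α) = 0.103111/0.05 = 2.062.
ES = 9.570% × 2.062 = 19.733%; on $20,000,000: $3,946,600.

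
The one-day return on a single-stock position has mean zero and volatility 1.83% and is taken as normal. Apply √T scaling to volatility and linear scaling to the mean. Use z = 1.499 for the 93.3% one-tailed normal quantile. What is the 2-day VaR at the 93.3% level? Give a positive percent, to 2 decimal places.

3.88%

σ_{2d} = 1.83% × √2 = 2.588%.
VaR = 1.499 × 2.588% = 3.879%.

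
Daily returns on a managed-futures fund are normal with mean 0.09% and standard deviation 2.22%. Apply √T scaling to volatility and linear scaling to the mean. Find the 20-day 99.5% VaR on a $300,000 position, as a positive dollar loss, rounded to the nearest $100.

At 99.5%, z = 2.576.
σ_{20d} = 2.22% × √20 = 9.928%; μ_{20d} = 20 × 0.09% = 1.800%.
VaR = −(1.800%) + 2.576 × 9.928% = 23.775%.
On $300,000: 0.23775 × $300,000 = $71,325.

$71,300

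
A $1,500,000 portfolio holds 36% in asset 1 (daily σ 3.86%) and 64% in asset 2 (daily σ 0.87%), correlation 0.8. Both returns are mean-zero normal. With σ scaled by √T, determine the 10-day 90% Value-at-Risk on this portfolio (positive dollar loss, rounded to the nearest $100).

$113,400

σ_p = √(0.36²·3.86² + 0.64²·0.87² + 2·0.8·0.36·0.64·3.86·0.87) = 1.865%.
σ_{10d} = 1.865% × √10 = 5.898%.
z(90%) = 1.282.
VaR = 1.282 × 5.898% = 7.561%; on $1,500,000 that is $113,415.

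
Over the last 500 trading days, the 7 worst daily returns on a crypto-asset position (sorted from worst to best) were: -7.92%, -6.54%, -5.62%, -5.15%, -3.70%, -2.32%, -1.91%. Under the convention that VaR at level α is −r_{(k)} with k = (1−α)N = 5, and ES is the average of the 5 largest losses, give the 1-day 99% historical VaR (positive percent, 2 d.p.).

3.70%

k = 5; the 5th lowest return is -3.70%, so VaR = 3.70%.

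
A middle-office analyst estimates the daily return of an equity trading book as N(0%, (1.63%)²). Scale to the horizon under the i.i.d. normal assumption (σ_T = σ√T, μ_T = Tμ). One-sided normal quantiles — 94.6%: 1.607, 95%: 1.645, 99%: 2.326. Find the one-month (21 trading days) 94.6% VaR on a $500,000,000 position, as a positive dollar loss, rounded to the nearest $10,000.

$60,020,000

σ_{21d} = 1.63% × √21 = 7.470%.
VaR = 1.607 × 7.470% = 12.004%.
On $500,000,000: 0.12004 × $500,000,000 = $60,020,000.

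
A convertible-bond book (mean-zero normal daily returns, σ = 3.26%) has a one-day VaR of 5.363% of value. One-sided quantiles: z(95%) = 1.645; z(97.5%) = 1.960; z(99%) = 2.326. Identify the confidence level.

95%

Implied z = VaR/σ = 5.363 / 3.26 = 1.645.
This matches z(95%) = 1.645.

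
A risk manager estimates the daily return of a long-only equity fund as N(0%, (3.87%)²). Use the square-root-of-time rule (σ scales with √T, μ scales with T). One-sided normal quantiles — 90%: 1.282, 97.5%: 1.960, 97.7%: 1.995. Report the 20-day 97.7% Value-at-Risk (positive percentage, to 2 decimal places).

34.53%

σ_{20d} = 3.87% × √20 = 17.307%.
VaR = 1.995 × 17.307% = 34.527%.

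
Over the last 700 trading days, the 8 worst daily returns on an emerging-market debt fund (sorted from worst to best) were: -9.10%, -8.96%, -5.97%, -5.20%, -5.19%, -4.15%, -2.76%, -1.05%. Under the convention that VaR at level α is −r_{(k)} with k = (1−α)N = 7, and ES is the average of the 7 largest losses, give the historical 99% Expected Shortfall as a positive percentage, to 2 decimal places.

The 7 worst returns sum to -41.33%.
ES = −(-41.33%) / 7 = 5.9042…% ≈ 5.90%.

5.90%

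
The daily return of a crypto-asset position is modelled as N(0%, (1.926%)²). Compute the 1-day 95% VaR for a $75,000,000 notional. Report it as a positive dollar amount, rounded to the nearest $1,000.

At 95% one-sided, z = 1.645.
VaR = z·σ = 1.645 × 1.926% = 3.168%.
On $75,000,000: 0.03168 × $75,000,000 = $2,376,000.

$2,376,000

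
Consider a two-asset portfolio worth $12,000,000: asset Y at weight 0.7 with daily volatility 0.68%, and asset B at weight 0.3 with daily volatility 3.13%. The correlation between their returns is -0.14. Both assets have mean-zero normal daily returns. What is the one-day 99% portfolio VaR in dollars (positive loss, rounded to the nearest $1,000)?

$277,000

σ_p² = 0.7²·0.68² + 0.3²·3.13² + 2·-0.14·0.7·0.3·0.68·3.13 = 0.9831 (%²).
σ_p = √0.9831 = 0.992%.
At 99%, z = 2.326.
VaR = 2.326 × 0.992% = 2.307%; on $12,000,000 that is $276,840.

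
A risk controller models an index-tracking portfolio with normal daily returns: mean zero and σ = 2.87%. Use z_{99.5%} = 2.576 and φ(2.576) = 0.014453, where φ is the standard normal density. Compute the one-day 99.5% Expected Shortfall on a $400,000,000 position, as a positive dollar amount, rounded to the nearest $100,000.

$33,200,000

Tail multiplier: φ(z)/(1−α) = 0.014453 / 0.005 = 2.891.
ES = 2.87% × 2.891 = 8.297%.
On $400,000,000: 0.08297 × $400,000,000 = $33,188,000.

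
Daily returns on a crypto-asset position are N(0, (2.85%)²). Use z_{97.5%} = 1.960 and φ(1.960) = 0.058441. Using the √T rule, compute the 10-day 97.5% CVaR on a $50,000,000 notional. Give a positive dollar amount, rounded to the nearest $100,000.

σ_{10d} = 2.85% × √10 = 9.012%.
ES multiplier = φ(z)/(1−α) = 0.058441/0.025 = 2.338.
ES = 9.012% × 2.338 = 21.070%; on $50,000,000: $10,535,000.

$10,500,000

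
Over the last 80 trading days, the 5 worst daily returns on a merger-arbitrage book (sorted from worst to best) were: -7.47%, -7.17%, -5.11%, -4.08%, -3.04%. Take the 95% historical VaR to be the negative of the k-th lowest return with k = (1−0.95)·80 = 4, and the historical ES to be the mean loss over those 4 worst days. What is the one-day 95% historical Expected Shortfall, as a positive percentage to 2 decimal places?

5.96%

The 4 worst returns sum to -23.83%.
ES = −(-23.83%) / 4 = 5.9575% ≈ 5.96%.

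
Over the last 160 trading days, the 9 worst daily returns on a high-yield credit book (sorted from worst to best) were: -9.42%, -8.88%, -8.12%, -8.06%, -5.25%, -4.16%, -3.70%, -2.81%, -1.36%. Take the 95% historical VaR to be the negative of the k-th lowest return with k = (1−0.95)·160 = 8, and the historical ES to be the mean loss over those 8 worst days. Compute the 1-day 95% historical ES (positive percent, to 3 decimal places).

6.300%

The 8 worst returns sum to -50.40%.
ES = −(-50.40%) / 8 = 6.3% ≈ 6.300%.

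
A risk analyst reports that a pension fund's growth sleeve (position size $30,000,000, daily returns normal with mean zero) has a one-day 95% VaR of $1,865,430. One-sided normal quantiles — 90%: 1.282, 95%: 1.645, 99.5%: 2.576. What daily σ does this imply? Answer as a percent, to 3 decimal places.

VaR as a fraction: $1,865,430 / $30,000,000 = 6.218%.
σ = VaR / z = 6.218% / 1.645 = 3.780%.

3.780%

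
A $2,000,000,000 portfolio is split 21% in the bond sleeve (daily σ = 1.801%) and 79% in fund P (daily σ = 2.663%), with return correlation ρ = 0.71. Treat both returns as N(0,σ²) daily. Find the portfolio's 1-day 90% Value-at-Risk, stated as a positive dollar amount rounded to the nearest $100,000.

σ_p² = 0.21²·1.801² + 0.79²·2.663² + 2·0.71·0.21·0.79·1.801·2.663 = 5.6987 (%²).
σ_p = √5.6987 = 2.387%.
At 90%, z = 1.282.
VaR = 1.282 × 2.387% = 3.060%; on $2,000,000,000 that is $61,200,000.

$61,200,000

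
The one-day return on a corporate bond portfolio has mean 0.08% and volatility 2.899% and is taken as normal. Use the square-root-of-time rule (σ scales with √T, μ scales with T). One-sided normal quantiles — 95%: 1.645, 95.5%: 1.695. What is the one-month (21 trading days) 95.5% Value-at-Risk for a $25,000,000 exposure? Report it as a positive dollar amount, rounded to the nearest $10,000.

σ_{21d} = 2.899% × √21 = 13.285%; μ_{21d} = 21 × 0.08% = 1.680%.
VaR = −(1.680%) + 1.695 × 13.285% = 20.838%.
On $25,000,000: 0.20838 × $25,000,000 = $5,209,500.

$5,210,000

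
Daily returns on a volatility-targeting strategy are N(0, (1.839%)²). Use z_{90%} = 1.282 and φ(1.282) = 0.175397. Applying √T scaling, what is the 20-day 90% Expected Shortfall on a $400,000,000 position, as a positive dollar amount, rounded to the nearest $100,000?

σ_{20d} = 1.839% × √20 = 8.224%.
ES multiplier = φ(z)/(1−α) = 0.175397/0.1 = 1.754.
ES = 8.224% × 1.754 = 14.425%; on $400,000,000: $57,700,000.

$57,700,000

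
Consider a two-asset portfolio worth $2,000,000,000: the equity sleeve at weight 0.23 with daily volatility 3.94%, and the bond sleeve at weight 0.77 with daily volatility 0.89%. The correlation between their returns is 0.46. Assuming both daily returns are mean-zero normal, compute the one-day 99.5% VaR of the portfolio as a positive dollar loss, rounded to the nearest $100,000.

$70,300,000

σ_p² = 0.23²·3.94² + 0.77²·0.89² + 2·0.46·0.23·0.77·3.94·0.89 = 1.8622 (%²).
σ_p = √1.8622 = 1.365%.
At 99.5%, z = 2.576.
VaR = 2.576 × 1.365% = 3.516%; on $2,000,000,000 that is $70,320,000.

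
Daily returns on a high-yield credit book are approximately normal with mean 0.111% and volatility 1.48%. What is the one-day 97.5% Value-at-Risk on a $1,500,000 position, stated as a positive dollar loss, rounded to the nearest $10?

$41,850

At 97.5% one-sided, z = 1.960.
VaR = −μ + z·σ = −(0.111%) + 1.960 × 1.48% = 2.790%.
On $1,500,000: 0.02790 × $1,500,000 = $41,850.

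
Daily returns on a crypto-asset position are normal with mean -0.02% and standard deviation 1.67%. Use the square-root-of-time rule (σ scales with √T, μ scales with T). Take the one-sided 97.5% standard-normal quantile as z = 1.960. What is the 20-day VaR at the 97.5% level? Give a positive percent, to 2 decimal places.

σ_{20d} = 1.67% × √20 = 7.468%; μ_{20d} = 20 × -0.02% = -0.400%.
VaR = −(-0.400%) + 1.960 × 7.468% = 15.037%.

15.04%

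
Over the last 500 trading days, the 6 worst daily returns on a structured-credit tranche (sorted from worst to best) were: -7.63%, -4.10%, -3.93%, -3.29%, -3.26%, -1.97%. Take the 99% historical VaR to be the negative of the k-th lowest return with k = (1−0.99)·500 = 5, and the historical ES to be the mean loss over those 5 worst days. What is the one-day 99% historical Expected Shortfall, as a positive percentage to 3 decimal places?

The 5 worst returns sum to -22.21%.
ES = −(-22.21%) / 5 = 4.442%.

4.442%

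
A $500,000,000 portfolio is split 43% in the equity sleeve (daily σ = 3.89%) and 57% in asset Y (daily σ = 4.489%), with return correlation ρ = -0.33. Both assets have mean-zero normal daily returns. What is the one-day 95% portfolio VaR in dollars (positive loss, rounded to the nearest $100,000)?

σ_p² = 0.43²·3.89² + 0.57²·4.489² + 2·-0.33·0.43·0.57·3.89·4.489 = 6.5202 (%²).
σ_p = √6.5202 = 2.553%.
At 95%, z = 1.645.
VaR = 1.645 × 2.553% = 4.200%; on $500,000,000 that is $21,000,000.

$21,000,000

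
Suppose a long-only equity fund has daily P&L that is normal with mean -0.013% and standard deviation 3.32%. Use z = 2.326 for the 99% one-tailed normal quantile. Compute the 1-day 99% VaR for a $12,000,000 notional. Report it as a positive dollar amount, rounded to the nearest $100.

VaR = −μ + z·σ = −(-0.013%) + 2.326 × 3.32% = 7.735%.
On $12,000,000: 0.07735 × $12,000,000 = $928,200.

$928,200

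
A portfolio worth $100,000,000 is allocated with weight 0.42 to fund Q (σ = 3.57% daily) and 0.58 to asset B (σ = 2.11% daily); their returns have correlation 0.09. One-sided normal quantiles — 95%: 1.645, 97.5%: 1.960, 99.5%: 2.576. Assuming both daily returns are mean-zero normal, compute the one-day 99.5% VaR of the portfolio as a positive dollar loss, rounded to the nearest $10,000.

$5,200,000

σ_p² = 0.42²·3.57² + 0.58²·2.11² + 2·0.09·0.42·0.58·3.57·2.11 = 4.0762 (%²).
σ_p = √4.0762 = 2.019%.
VaR = 2.576 × 2.019% = 5.201%; on $100,000,000 that is $5,201,000.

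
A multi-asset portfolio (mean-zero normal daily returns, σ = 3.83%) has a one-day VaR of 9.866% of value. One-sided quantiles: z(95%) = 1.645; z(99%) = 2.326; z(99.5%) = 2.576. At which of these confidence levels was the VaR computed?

99.5%

Implied z = VaR/σ = 9.866 / 3.83 = 2.576.
This matches z(99.5%) = 2.576.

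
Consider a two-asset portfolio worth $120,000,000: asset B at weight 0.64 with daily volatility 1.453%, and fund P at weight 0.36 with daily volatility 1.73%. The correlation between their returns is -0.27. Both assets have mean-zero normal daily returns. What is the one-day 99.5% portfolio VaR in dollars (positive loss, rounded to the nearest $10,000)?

$3,000,000

σ_p² = 0.64²·1.453² + 0.36²·1.73² + 2·-0.27·0.64·0.36·1.453·1.73 = 0.9399 (%²).
σ_p = √0.9399 = 0.969%.
At 99.5%, z = 2.576.
VaR = 2.576 × 0.969% = 2.496%; on $120,000,000 that is $2,995,200.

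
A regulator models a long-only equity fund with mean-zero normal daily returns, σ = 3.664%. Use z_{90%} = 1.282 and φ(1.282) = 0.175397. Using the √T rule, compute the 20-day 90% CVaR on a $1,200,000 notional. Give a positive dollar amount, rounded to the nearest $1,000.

$345,000

σ_{20d} = 3.664% × √20 = 16.386%.
ES multiplier = φ(z)/(1−α) = 0.175397/0.1 = 1.754.
ES = 16.386% × 1.754 = 28.741%; on $1,200,000: $344,892.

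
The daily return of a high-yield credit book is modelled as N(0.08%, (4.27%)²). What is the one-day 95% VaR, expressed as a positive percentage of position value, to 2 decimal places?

6.94%

At 95% one-sided, z = 1.645.
VaR = −μ + z·σ = −(0.08%) + 1.645 × 4.27% = 6.944%.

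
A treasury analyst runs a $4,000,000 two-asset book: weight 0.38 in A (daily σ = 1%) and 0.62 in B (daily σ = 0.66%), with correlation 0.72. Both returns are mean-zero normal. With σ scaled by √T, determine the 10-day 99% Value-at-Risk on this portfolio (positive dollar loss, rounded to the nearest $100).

$215,400

σ_p = √(0.38²·1² + 0.62²·0.66² + 2·0.72·0.38·0.62·1·0.66) = 0.732%.
σ_{10d} = 0.732% × √10 = 2.315%.
z(99%) = 2.326.
VaR = 2.326 × 2.315% = 5.385%; on $4,000,000 that is $215,400.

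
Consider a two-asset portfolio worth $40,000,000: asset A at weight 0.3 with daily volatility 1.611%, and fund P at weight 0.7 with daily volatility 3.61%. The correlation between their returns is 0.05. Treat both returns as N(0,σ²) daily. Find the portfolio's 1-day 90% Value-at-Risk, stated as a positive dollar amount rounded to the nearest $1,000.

$1,331,000

σ_p² = 0.3²·1.611² + 0.7²·3.61² + 2·0.05·0.3·0.7·1.611·3.61 = 6.7414 (%²).
σ_p = √6.7414 = 2.596%.
At 90%, z = 1.282.
VaR = 1.282 × 2.596% = 3.328%; on $40,000,000 that is $1,331,200.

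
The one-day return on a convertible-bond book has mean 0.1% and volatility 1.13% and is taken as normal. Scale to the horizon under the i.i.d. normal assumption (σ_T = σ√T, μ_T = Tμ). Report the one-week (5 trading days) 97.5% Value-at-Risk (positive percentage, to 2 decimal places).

4.45%

At 97.5%, z = 1.960.
σ_{5d} = 1.13% × √5 = 2.527%; μ_{5d} = 5 × 0.1% = 0.500%.
VaR = −(0.500%) + 1.960 × 2.527% = 4.453%.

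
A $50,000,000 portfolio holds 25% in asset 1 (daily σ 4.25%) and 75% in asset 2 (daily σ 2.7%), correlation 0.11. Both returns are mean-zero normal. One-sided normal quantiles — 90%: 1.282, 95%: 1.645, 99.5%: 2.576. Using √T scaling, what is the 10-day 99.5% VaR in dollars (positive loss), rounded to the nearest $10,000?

σ_p = √(0.25²·4.25² + 0.75²·2.7² + 2·0.11·0.25·0.75·4.25·2.7) = 2.388%.
σ_{10d} = 2.388% × √10 = 7.552%.
VaR = 2.576 × 7.552% = 19.454%; on $50,000,000 that is $9,727,000.

$9,730,000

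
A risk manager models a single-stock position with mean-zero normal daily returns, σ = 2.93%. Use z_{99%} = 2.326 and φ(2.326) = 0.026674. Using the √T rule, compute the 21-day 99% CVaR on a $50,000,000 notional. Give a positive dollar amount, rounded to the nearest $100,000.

σ_{21d} = 2.93% × √21 = 13.427%.
ES multiplier = φ(z)/(1−α) = 0.026674/0.01 = 2.667.
ES = 13.427% × 2.667 = 35.810%; on $50,000,000: $17,905,000.

$17,900,000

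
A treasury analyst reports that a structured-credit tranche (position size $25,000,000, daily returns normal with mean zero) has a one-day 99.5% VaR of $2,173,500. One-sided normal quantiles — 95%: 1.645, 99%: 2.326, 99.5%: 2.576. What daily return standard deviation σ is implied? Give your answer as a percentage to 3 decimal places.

3.375%

VaR as a fraction: $2,173,500 / $25,000,000 = 8.694%.
σ = VaR / z = 8.694% / 2.576 = 3.375%.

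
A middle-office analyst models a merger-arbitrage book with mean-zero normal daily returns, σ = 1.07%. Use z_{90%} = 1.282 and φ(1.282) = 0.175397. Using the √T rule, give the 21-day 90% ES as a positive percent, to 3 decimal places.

σ_{21d} = 1.07% × √21 = 4.903%.
ES multiplier = φ(z)/(1−α) = 0.175397/0.1 = 1.754.
ES = 4.903% × 1.754 = 8.600%.

8.600%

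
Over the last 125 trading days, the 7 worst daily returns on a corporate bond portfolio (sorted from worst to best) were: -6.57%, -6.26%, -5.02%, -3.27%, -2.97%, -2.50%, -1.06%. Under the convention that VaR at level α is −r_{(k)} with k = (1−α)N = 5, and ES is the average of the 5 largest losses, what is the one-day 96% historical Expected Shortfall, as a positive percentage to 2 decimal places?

4.82%

The 5 worst returns sum to -24.09%.
ES = −(-24.09%) / 5 = 4.818% ≈ 4.82%.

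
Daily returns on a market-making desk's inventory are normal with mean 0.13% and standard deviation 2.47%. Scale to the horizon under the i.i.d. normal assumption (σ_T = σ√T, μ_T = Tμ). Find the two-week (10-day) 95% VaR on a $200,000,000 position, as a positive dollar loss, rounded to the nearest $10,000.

At 95%, z = 1.645.
σ_{10d} = 2.47% × √10 = 7.811%; μ_{10d} = 10 × 0.13% = 1.300%.
VaR = −(1.300%) + 1.645 × 7.811% = 11.549%.
On $200,000,000: 0.11549 × $200,000,000 = $23,098,000.

$23,100,000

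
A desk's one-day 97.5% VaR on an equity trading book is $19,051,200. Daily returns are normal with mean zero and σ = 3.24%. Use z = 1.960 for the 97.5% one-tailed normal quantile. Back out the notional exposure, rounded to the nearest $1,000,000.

VaR as a fraction of value: z·σ = 1.960 × 3.24% = 6.3504%.
Position = $19,051,200 / 0.063504 = $300,000,000.

$300,000,000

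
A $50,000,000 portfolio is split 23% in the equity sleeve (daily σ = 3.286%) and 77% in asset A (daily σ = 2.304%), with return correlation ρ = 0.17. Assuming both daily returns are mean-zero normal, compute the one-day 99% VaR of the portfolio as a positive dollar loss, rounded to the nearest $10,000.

$2,380,000

σ_p² = 0.23²·3.286² + 0.77²·2.304² + 2·0.17·0.23·0.77·3.286·2.304 = 4.1744 (%²).
σ_p = √4.1744 = 2.043%.
At 99%, z = 2.326.
VaR = 2.326 × 2.043% = 4.752%; on $50,000,000 that is $2,376,000.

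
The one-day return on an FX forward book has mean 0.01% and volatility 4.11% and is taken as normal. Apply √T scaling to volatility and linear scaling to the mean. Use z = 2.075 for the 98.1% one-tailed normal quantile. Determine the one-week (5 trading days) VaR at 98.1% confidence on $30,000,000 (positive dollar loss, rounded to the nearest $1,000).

$5,706,000

σ_{5d} = 4.11% × √5 = 9.190%; μ_{5d} = 5 × 0.01% = 0.050%.
VaR = −(0.050%) + 2.075 × 9.190% = 19.019%.
On $30,000,000: 0.19019 × $30,000,000 = $5,705,700.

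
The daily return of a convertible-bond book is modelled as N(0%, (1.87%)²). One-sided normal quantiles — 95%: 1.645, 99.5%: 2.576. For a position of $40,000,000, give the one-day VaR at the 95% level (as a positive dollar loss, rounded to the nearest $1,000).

VaR = z·σ = 1.645 × 1.87% = 3.076%.
On $40,000,000: 0.03076 × $40,000,000 = $1,230,400.

$1,230,000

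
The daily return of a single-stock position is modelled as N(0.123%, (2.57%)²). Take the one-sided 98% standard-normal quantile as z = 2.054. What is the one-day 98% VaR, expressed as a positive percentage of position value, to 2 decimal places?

5.16%

VaR = −μ + z·σ = −(0.123%) + 2.054 × 2.57% = 5.156%.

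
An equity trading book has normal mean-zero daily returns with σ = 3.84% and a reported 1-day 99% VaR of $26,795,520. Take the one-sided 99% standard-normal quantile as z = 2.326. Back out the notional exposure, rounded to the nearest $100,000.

VaR as a fraction of value: z·σ = 2.326 × 3.84% = 8.93184%.
Position = $26,795,520 / 0.0893184 = $300,000,000.

$300,000,000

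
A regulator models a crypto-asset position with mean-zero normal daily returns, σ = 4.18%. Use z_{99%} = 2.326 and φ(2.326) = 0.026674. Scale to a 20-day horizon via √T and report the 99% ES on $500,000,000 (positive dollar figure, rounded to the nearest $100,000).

σ_{20d} = 4.18% × √20 = 18.694%.
ES multiplier = φ(z)/(1−α) = 0.026674/0.01 = 2.667.
ES = 18.694% × 2.667 = 49.857%; on $500,000,000: $249,285,000.

$249,300,000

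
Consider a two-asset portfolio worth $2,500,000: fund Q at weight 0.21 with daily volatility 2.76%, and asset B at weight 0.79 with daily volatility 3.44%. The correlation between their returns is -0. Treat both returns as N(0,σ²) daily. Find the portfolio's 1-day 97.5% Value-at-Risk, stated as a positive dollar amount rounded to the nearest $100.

σ_p² = 0.21²·2.76² + 0.79²·3.44² + 2·-0·0.21·0.79·2.76·3.44 = 7.7213 (%²).
σ_p = √7.7213 = 2.779%.
At 97.5%, z = 1.960.
VaR = 1.960 × 2.779% = 5.447%; on $2,500,000 that is $136,175.

$136,200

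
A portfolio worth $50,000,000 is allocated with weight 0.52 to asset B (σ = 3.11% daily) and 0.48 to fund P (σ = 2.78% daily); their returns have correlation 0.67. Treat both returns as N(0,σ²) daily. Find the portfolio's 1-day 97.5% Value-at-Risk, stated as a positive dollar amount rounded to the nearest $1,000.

σ_p² = 0.52²·3.11² + 0.48²·2.78² + 2·0.67·0.52·0.48·3.11·2.78 = 7.2877 (%²).
σ_p = √7.2877 = 2.700%.
At 97.5%, z = 1.960.
VaR = 1.960 × 2.700% = 5.292%; on $50,000,000 that is $2,646,000.

$2,646,000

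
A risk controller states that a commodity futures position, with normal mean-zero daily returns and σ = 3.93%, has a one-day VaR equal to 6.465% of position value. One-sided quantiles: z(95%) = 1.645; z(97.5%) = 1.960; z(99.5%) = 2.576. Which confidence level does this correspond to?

Implied z = VaR/σ = 6.465 / 3.93 = 1.645.
This matches z(95%) = 1.645.

95%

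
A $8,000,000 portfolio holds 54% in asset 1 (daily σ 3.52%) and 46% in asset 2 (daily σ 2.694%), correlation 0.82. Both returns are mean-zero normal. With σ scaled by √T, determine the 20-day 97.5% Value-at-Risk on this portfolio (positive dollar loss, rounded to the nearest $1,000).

σ_p = √(0.54²·3.52² + 0.46²·2.694² + 2·0.82·0.54·0.46·3.52·2.694) = 3.002%.
σ_{20d} = 3.002% × √20 = 13.425%.
z(97.5%) = 1.960.
VaR = 1.960 × 13.425% = 26.313%; on $8,000,000 that is $2,105,040.

$2,105,000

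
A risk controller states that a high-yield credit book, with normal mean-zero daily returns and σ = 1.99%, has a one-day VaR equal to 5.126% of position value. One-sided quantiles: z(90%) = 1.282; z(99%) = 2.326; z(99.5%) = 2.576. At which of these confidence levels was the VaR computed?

99.5%

Implied z = VaR/σ = 5.126 / 1.99 = 2.576.
This matches z(99.5%) = 2.576.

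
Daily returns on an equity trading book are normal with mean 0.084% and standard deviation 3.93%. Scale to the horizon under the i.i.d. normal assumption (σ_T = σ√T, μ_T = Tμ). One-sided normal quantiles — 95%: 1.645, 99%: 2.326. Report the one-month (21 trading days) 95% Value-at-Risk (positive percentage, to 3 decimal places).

27.862%

σ_{21d} = 3.93% × √21 = 18.010%; μ_{21d} = 21 × 0.084% = 1.764%.
VaR = −(1.764%) + 1.645 × 18.010% = 27.862%.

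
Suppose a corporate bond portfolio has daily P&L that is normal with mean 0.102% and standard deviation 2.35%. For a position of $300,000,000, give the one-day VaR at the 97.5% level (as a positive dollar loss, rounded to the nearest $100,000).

At 97.5% one-sided, z = 1.960.
VaR = −μ + z·σ = −(0.102%) + 1.960 × 2.35% = 4.504%.
On $300,000,000: 0.04504 × $300,000,000 = $13,512,000.

$13,500,000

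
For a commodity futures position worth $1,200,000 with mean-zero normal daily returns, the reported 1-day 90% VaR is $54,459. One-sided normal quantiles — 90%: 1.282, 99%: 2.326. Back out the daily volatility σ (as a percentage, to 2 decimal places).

3.54%

VaR as a fraction: $54,459 / $1,200,000 = 4.538%.
σ = VaR / z = 4.538% / 1.282 = 3.540%.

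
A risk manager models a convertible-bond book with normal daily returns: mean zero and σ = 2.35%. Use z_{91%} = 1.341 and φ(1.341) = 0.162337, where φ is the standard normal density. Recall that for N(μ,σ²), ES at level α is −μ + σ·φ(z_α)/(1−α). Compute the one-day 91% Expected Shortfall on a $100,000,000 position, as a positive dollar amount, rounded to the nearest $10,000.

Tail multiplier: φ(z)/(1−α) = 0.162337 / 0.09 = 1.804.
ES = 2.35% × 1.804 = 4.239%.
On $100,000,000: 0.04239 × $100,000,000 = $4,239,000.

$4,240,000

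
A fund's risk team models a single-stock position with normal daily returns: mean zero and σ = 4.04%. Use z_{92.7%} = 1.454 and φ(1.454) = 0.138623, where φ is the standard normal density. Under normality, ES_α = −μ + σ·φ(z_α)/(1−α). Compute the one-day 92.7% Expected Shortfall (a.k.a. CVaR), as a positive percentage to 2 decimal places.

7.67%

Tail multiplier: φ(z)/(1−α) = 0.138623 / 0.073 = 1.899.
ES = 4.04% × 1.899 = 7.672%.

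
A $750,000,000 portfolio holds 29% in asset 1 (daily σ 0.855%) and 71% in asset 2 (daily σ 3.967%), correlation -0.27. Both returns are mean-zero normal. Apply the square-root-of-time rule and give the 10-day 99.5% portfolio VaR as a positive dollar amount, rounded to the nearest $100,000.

σ_p = √(0.29²·0.855² + 0.71²·3.967² + 2·-0.27·0.29·0.71·0.855·3.967) = 2.760%.
σ_{10d} = 2.760% × √10 = 8.728%.
z(99.5%) = 2.576.
VaR = 2.576 × 8.728% = 22.483%; on $750,000,000 that is $168,622,500.

$168,600,000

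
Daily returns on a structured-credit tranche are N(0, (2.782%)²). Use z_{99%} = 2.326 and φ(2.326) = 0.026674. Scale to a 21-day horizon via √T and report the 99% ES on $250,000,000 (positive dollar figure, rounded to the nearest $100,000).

$85,000,000

σ_{21d} = 2.782% × √21 = 12.749%.
ES multiplier = φ(z)/(1−α) = 0.026674/0.01 = 2.667.
ES = 12.749% × 2.667 = 34.002%; on $250,000,000: $85,005,000.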